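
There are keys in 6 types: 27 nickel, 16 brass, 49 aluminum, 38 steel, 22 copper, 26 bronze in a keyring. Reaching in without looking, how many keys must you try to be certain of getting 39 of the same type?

168

In the worst case we take at most 38 of each type, but all 27 nickel, all 16 brass, all 22 copper, and all 26 bronze (fewer than 38), giving 27 + 16 + 38 + 38 + 22 + 26 = 167.
One more key then forces some type to 39, so 167 + 1 = 168.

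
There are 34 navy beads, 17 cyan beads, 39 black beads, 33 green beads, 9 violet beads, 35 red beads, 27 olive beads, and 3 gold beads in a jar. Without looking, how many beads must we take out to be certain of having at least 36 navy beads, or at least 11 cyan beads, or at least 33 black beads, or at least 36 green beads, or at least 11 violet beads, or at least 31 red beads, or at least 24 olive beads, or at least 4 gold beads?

Each of the 8 colors has its own threshold; avoid all of them simultaneously.
The worst case stops just short of every target: all 34 navy, 10 cyan, 32 black, all 33 green, all 9 violet, 30 red, 23 olive, 3 gold — 34 + 10 + 32 + 33 + 9 + 30 + 23 + 3 = 174 beads.
One more bead must push some color to its target, so 174 + 1 = 175.

175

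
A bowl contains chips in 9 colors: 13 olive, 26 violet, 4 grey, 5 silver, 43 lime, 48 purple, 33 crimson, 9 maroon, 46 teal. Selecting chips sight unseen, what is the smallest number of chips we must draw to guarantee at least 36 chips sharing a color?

In the worst case we take at most 35 of each color, but all 13 olive, all 26 violet, all 4 grey, all 5 silver, all 33 crimson, and all 9 maroon (fewer than 35), giving 13 + 26 + 4 + 5 + 35 + 35 + 33 + 9 + 35 = 195.
One more chip then forces some color to 36, so 195 + 1 = 196.

196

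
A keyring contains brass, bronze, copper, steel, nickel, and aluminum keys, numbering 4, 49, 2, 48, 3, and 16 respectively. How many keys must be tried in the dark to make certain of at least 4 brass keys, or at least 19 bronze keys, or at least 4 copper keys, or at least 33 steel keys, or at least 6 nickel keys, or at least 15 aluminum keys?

Each of the 6 types has its own threshold; avoid all of them simultaneously.
The worst case stops just short of every target: 3 brass, 18 bronze, all 2 copper, 32 steel, all 3 nickel, 14 aluminum — 3 + 18 + 2 + 32 + 3 + 14 = 72 keys.
One more key must push some type to its target, so 72 + 1 = 73.

73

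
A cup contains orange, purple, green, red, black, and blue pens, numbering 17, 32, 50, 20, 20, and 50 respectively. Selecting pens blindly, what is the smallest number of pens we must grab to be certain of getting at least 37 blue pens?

176

The worst case draws every non-blue pen first: 17 + 32 + 50 + 20 + 20 = 139.
The next 37 draws are then forced to be blue, giving 139 + 37 = 176.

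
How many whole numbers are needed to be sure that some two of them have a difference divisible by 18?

Two integers differ by a multiple of 18 exactly when they share a remainder mod 18.
There are 18 residue classes mod 18, so 18 integers can all lie in distinct classes.
One more integer must repeat a residue, giving a difference divisible by 18. So n = 18 + 1 = 19.

19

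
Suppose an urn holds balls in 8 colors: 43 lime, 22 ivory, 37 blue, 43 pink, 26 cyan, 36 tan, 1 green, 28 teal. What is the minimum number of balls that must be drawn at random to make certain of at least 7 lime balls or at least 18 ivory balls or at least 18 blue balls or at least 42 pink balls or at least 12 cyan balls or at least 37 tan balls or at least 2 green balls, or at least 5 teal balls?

The worst case stops just short of every target: 6 lime, 17 ivory, 17 blue, 41 pink, 11 cyan, 36 tan, 1 green, 4 teal — 6 + 17 + 17 + 41 + 11 + 36 + 1 + 4 = 133 balls.
One more ball must push some color to its target, so 133 + 1 = 134.

134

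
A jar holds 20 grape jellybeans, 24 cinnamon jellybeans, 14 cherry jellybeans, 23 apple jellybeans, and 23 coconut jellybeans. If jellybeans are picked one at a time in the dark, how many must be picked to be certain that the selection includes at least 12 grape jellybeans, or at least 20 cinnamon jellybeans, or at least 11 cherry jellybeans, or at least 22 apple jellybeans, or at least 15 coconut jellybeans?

The worst case stops just short of every target: 11 grape, 19 cinnamon, 10 cherry, 21 apple, 14 coconut — 11 + 19 + 10 + 21 + 14 = 75 jellybeans.
One more jellybean must push some flavor to its target, so 75 + 1 = 76.

76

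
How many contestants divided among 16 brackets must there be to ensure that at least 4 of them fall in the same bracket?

There are 16 brackets acting as pigeonholes.
With 16 × 3 = 48 contestants we could place exactly 3 in each, with no class reaching 4.
One more forces some class to hold 4, so 48 + 1 = 49.

49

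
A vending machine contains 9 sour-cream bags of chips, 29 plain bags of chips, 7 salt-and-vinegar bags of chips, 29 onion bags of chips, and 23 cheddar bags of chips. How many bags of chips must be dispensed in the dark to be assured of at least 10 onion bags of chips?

The worst case draws every non-onion bag of chips first: 9 + 29 + 7 + 23 = 68.
The next 10 draws are then forced to be onion, giving 68 + 10 = 78.

78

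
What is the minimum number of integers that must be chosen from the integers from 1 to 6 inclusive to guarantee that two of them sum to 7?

4

Partition {1, …, 6} into 3 pairs: {1,6}, {2,5}, …, {3,4}.
Choosing 3 integers — say the integers 1 through 3 — takes one from each pair and avoids the property.
Choosing 4 forces two into the same pair by pigeonhole, and those sum to 7. So 4.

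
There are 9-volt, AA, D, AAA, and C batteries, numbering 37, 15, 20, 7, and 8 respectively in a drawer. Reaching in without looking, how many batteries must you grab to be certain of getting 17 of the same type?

In the worst case we take at most 16 of each type, but all 15 AA, all 7 AAA, and all 8 C (fewer than 16), giving 16 + 15 + 16 + 7 + 8 = 62.
One more battery then forces some type to 17, so 62 + 1 = 63.

63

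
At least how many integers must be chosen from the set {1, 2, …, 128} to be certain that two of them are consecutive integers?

65

Partition {1, …, 128} into 64 pairs: {1,2}, {3,4}, …, {127,128}.
Choosing 64 integers — say the 64 even numbers 2, 4, …, 128 — takes one from each pair and avoids the property.
Choosing 65 forces two into the same pair by pigeonhole, and those are consecutive. So 65.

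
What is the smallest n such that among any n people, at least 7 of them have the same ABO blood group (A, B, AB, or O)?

There are 4 ABO blood groups acting as pigeonholes.
With 4 × 6 = 24 people we could place exactly 6 in each, with no class reaching 7.
One more forces some class to hold 7, so 24 + 1 = 25.

25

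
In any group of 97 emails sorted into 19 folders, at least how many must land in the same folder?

The 97 emails fall into 19 folders.
If each of the 19 folders held at most 5, the total would be at most 19 × 5 = 95 < 97, a contradiction.
So at least one holds ⌈97/19⌉ = 6.

6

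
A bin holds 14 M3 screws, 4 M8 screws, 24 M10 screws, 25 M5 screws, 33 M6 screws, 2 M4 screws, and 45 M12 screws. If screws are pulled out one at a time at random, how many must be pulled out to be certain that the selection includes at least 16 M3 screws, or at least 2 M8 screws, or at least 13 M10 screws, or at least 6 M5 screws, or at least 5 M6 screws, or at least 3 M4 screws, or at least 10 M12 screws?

48

The worst case stops just short of every target: all 14 M3, 1 M8, 12 M10, 5 M5, 4 M6, 2 M4, 9 M12 — 14 + 1 + 12 + 5 + 4 + 2 + 9 = 47 screws.
One more screw must push some size to its target, so 47 + 1 = 48.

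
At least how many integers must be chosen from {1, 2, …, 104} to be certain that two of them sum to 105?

53

Partition {1, …, 104} into 52 pairs: {1,104}, {2,103}, …, {52,53}.
Choosing 52 integers — say the integers 1 through 52 — takes one from each pair and avoids the property.
Choosing 53 forces two into the same pair by pigeonhole, and those sum to 105. So 53.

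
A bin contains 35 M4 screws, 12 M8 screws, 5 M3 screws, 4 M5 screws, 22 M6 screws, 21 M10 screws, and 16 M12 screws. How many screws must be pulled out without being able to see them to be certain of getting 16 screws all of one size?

82

In the worst case we take at most 15 of each size, but all 12 M8, all 5 M3, and all 4 M5 (fewer than 15), giving 15 + 12 + 5 + 4 + 15 + 15 + 15 = 81.
One more screw then forces some size to 16, so 81 + 1 = 82.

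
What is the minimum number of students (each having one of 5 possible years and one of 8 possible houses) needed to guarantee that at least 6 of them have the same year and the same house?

There are 5 × 8 = 40 (year, house) combinations acting as pigeonholes.
With 40 × 5 = 200 students we could place exactly 5 in each, with no (year, house) pair reaching 6.
One more forces some (year, house) pair to hold 6, so 200 + 1 = 201.

201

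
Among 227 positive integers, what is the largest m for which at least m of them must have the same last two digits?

3

If each of the 100 possible two-digit endings held at most 2, the total would be at most 100 × 2 = 200 < 227, a contradiction.
So at least one holds ⌈227/100⌉ = 3.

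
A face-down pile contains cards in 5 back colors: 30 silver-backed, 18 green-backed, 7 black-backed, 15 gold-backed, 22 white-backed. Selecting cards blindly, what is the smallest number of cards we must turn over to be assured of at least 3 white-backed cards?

73

The worst case draws every non-white-backed card first: 30 + 18 + 7 + 15 = 70.
The next 3 draws are then forced to be white-backed, giving 70 + 3 = 73.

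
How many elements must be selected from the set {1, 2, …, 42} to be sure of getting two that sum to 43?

Partition {1, …, 42} into 21 pairs: {1,42}, {2,41}, …, {21,22}.
Choosing 21 integers — say the integers 1 through 21 — takes one from each pair and avoids the property.
Choosing 22 forces two into the same pair by pigeonhole, and those sum to 43. So 22.

22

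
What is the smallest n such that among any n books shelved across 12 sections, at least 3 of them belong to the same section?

There are 12 sections acting as pigeonholes.
With 12 × 2 = 24 books we could place exactly 2 in each, with no class reaching 3.
One more forces some class to hold 3, so 24 + 1 = 25.

25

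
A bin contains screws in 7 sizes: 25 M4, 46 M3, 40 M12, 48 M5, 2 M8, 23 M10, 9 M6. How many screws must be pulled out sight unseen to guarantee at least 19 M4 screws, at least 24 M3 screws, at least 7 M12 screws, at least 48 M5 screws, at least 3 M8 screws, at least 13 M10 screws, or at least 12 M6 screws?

118

The worst case stops just short of every target: 18 M4, 23 M3, 6 M12, 47 M5, 2 M8, 12 M10, all 9 M6 — 18 + 23 + 6 + 47 + 2 + 12 + 9 = 117 screws.
One more screw must push some size to its target, so 117 + 1 = 118.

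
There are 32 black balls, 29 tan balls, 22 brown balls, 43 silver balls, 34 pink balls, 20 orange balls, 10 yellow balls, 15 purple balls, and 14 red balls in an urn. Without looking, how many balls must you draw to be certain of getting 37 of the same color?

213

In the worst case we take at most 36 of each color, but all 32 black, all 29 tan, all 22 brown, all 34 pink, all 20 orange, all 10 yellow, all 15 purple, and all 14 red (fewer than 36), giving 32 + 29 + 22 + 36 + 34 + 20 + 10 + 15 + 14 = 212.
One more ball then forces some color to 37, so 212 + 1 = 213.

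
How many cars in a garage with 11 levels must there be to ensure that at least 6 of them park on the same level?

There are 11 levels acting as pigeonholes.
With 11 × 5 = 55 cars we could place exactly 5 in each, with no class reaching 6.
One more forces some class to hold 6, so 55 + 1 = 56.

56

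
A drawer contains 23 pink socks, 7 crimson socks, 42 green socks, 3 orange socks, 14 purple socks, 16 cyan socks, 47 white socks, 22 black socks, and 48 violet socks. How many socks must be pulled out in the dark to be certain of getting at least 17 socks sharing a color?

In the worst case we take at most 16 of each color, but all 7 crimson, all 3 orange, and all 14 purple (fewer than 16), giving 16 + 7 + 16 + 3 + 14 + 16 + 16 + 16 + 16 = 120.
One more sock then forces some color to 17, so 120 + 1 = 121.

121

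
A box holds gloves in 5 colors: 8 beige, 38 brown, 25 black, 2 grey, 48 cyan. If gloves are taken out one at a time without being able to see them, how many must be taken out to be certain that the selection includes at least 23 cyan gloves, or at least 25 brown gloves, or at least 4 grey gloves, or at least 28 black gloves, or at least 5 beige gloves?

The worst case stops just short of every target: 4 beige, 24 brown, all 25 black, all 2 grey, 22 cyan — 4 + 24 + 25 + 2 + 22 = 77 gloves.
One more glove must push some color to its target, so 77 + 1 = 78.

78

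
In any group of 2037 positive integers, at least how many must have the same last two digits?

The 2037 positive integers fall into 100 possible two-digit endings.
If each of the 100 possible two-digit endings held at most 20, the total would be at most 100 × 20 = 2000 < 2037, a contradiction.
So at least one holds ⌈2037/100⌉ = 21.

21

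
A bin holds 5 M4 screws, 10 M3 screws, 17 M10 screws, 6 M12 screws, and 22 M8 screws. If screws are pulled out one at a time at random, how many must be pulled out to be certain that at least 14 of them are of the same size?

In the worst case we take at most 13 of each size, but all 5 M4, all 10 M3, and all 6 M12 (fewer than 13), giving 5 + 10 + 13 + 6 + 13 = 47.
One more screw then forces some size to 14, so 47 + 1 = 48.

48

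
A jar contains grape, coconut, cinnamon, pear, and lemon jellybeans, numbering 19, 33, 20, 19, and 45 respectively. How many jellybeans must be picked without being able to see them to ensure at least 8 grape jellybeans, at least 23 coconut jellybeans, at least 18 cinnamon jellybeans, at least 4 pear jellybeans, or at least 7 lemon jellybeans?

The worst case stops just short of every target: 7 grape, 22 coconut, 17 cinnamon, 3 pear, 6 lemon — 7 + 22 + 17 + 3 + 6 = 55 jellybeans.
One more jellybean must push some flavor to its target, so 55 + 1 = 56.

56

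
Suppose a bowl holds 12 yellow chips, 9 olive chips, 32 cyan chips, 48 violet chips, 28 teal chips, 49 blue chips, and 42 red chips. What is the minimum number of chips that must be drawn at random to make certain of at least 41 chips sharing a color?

In the worst case we take at most 40 of each color, but all 12 yellow, all 9 olive, all 32 cyan, and all 28 teal (fewer than 40), giving 12 + 9 + 32 + 40 + 28 + 40 + 40 = 201.
One more chip then forces some color to 41, so 201 + 1 = 202.

202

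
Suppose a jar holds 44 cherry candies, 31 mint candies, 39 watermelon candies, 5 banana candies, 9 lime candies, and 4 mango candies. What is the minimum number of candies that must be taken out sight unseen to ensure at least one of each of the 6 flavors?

The hardest flavor to obtain is mango: we could draw every other candy first — 132 − 4 = 128 candies — without a single mango one.
The next draw must be mango, so 128 + 1 = 129.

129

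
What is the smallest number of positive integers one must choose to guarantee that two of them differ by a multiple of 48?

Two integers differ by a multiple of 48 exactly when they share a remainder mod 48.
There are 48 residue classes mod 48, so 48 integers can all lie in distinct classes.
One more integer must repeat a residue, giving a difference divisible by 48. So n = 48 + 1 = 49.

49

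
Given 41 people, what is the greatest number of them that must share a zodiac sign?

If each of the 12 zodiac signs held at most 3, the total would be at most 12 × 3 = 36 < 41, a contradiction.
So at least one holds ⌈41/12⌉ = 4.

4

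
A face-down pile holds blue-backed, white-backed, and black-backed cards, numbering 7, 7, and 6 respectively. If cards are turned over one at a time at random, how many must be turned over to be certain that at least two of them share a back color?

The worst case takes 1 card of each back color without reaching 2 of any: 3 × 1 = 3.
The next card must bring some back color to 2, so 3 + 1 = 4.

4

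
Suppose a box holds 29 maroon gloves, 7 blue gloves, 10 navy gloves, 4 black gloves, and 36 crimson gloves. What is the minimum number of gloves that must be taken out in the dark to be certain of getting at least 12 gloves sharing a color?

44

In the worst case we take at most 11 of each color, but all 7 blue, all 10 navy, and all 4 black (fewer than 11), giving 11 + 7 + 10 + 4 + 11 = 43.
One more glove then forces some color to 12, so 43 + 1 = 44.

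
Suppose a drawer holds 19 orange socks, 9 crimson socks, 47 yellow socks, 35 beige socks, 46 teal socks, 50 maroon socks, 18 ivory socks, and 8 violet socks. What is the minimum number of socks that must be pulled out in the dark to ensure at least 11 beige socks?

208

To avoid beige socks as long as possible, exhaust the other 7 colors first.
The worst case draws every non-beige sock first: 19 + 9 + 47 + 46 + 50 + 18 + 8 = 197.
The next 11 draws are then forced to be beige, giving 197 + 11 = 208.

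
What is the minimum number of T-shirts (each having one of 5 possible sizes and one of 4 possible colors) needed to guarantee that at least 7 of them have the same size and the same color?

121

There are 5 × 4 = 20 (size, color) combinations acting as pigeonholes.
With 20 × 6 = 120 T-shirts we could place exactly 6 in each, with no (size, color) pair reaching 7.
One more forces some (size, color) pair to hold 7, so 120 + 1 = 121.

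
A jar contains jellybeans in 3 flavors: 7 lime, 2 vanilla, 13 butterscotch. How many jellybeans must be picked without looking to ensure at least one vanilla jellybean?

21

The worst case draws every non-vanilla jellybean first: 7 + 13 = 20.
The next draw is then forced to be vanilla, giving 20 + 1 = 21.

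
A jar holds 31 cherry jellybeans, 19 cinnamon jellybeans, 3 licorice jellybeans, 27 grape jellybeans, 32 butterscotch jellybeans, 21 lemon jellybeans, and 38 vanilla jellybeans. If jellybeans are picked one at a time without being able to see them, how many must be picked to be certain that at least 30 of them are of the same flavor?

158

Treat the 7 flavors as pigeonholes.
In the worst case we take at most 29 of each flavor, but all 19 cinnamon, all 3 licorice, all 27 grape, and all 21 lemon (fewer than 29), giving 29 + 19 + 3 + 27 + 29 + 21 + 29 = 157.
One more jellybean then forces some flavor to 30, so 157 + 1 = 158.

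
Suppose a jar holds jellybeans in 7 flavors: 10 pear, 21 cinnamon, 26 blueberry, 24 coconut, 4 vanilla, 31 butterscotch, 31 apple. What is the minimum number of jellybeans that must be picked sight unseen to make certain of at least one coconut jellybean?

To avoid coconut jellybeans as long as possible, exhaust the other 6 flavors first.
The worst case draws every non-coconut jellybean first: 10 + 21 + 26 + 4 + 31 + 31 = 123.
The next draw is then forced to be coconut, giving 123 + 1 = 124.

124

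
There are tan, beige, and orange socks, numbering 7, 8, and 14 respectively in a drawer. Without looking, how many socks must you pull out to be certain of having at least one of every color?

23

The hardest color to obtain is tan: we could draw every other sock first — 29 − 7 = 22 socks — without a single tan one.
The next draw must be tan, so 22 + 1 = 23.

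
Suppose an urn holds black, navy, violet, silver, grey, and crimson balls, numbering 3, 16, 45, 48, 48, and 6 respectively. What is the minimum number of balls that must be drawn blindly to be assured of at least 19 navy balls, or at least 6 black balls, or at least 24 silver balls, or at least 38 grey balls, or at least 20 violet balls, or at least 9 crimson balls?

Each of the 6 colors has its own threshold; avoid all of them simultaneously.
The worst case stops just short of every target: all 3 black, all 16 navy, 19 violet, 23 silver, 37 grey, all 6 crimson — 3 + 16 + 19 + 23 + 37 + 6 = 104 balls.
One more ball must push some color to its target, so 104 + 1 = 105.

105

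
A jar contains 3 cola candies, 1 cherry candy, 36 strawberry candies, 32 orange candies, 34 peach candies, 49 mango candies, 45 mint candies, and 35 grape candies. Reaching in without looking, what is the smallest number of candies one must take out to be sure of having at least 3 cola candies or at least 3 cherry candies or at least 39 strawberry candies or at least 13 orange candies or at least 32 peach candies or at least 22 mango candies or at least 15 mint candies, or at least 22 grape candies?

139

Each of the 8 flavors has its own threshold; avoid all of them simultaneously.
The worst case stops just short of every target: 2 cola, all 1 cherry, all 36 strawberry, 12 orange, 31 peach, 21 mango, 14 mint, 21 grape — 2 + 1 + 36 + 12 + 31 + 21 + 14 + 21 = 138 candies.
One more candy must push some flavor to its target, so 138 + 1 = 139.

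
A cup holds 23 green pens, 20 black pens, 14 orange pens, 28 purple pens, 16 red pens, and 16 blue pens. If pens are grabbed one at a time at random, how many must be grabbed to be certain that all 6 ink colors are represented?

The hardest ink color to obtain is orange: we could draw every other pen first — 117 − 14 = 103 pens — without a single orange one.
The next draw must be orange, so 103 + 1 = 104.

104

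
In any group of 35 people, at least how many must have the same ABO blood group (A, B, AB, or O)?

The 35 people fall into 4 ABO blood groups.
If each of the 4 ABO blood groups held at most 8, the total would be at most 4 × 8 = 32 < 35, a contradiction.
So at least one holds ⌈35/4⌉ = 9.

9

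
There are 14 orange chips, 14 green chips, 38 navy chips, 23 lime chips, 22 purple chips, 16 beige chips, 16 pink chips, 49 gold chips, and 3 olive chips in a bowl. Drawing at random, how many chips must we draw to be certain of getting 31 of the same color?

169

In the worst case we take at most 30 of each color, but all 14 orange, all 14 green, all 23 lime, all 22 purple, all 16 beige, all 16 pink, and all 3 olive (fewer than 30), giving 14 + 14 + 30 + 23 + 22 + 16 + 16 + 30 + 3 = 168.
One more chip then forces some color to 31, so 168 + 1 = 169.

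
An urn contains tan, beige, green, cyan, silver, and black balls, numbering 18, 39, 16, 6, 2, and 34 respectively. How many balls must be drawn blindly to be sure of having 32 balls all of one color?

105

Treat the 6 colors as pigeonholes.
In the worst case we take at most 31 of each color, but all 18 tan, all 16 green, all 6 cyan, and all 2 silver (fewer than 31), giving 18 + 31 + 16 + 6 + 2 + 31 = 104.
One more ball then forces some color to 32, so 104 + 1 = 105.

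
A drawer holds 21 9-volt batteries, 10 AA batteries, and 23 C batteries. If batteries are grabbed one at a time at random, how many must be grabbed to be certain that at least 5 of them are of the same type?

The worst case takes 4 batteries of each type without reaching 5 of any: 3 × 4 = 12.
The next battery must bring some type to 5, so 12 + 1 = 13.

13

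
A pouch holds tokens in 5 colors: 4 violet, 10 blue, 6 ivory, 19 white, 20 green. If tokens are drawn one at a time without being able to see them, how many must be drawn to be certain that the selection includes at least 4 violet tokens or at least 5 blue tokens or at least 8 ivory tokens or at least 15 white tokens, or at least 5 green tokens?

The worst case stops just short of every target: 3 violet, 4 blue, all 6 ivory, 14 white, 4 green — 3 + 4 + 6 + 14 + 4 = 31 tokens.
One more token must push some color to its target, so 31 + 1 = 32.

32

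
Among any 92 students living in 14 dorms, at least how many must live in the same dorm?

The 92 students fall into 14 dorms.
If each of the 14 dorms held at most 6, the total would be at most 14 × 6 = 84 < 92, a contradiction.
So at least one holds ⌈92/14⌉ = 7.

7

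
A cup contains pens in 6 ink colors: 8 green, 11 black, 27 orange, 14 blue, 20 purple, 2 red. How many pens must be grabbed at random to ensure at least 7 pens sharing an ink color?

33

In the worst case we take at most 6 of each ink color, but all 2 red (fewer than 6), giving 6 + 6 + 6 + 6 + 6 + 2 = 32.
One more pen then forces some ink color to 7, so 32 + 1 = 33.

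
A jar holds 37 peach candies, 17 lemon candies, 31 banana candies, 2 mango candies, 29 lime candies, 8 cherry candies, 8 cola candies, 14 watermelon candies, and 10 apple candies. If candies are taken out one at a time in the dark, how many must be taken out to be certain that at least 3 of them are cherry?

The worst case draws every non-cherry candy first: 37 + 17 + 31 + 2 + 29 + 8 + 14 + 10 = 148.
The next 3 draws are then forced to be cherry, giving 148 + 3 = 151.

151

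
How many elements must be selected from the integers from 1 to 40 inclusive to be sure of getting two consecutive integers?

Partition {1, …, 40} into 20 pairs: {1,2}, {3,4}, …, {39,40}.
Choosing 20 integers — say the 20 even numbers 2, 4, …, 40 — takes one from each pair and avoids the property.
Choosing 21 forces two into the same pair by pigeonhole, and those are consecutive. So 21.

21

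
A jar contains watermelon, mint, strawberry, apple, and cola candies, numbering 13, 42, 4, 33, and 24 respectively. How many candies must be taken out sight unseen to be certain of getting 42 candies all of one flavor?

Treat the 5 flavors as pigeonholes.
In the worst case we take at most 41 of each flavor, but all 13 watermelon, all 4 strawberry, all 33 apple, and all 24 cola (fewer than 41), giving 13 + 41 + 4 + 33 + 24 = 115.
One more candy then forces some flavor to 42, so 115 + 1 = 116.

116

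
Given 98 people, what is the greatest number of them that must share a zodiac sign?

9

There are 12 zodiac signs, which serve as the pigeonholes.
If each of the 12 zodiac signs held at most 8, the total would be at most 12 × 8 = 96 < 98, a contradiction.
So at least one holds ⌈98/12⌉ = 9.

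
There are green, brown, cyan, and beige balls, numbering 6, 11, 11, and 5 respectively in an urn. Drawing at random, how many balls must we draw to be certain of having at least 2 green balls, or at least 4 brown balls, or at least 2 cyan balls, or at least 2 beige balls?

7

The worst case stops just short of every target: 1 green, 3 brown, 1 cyan, 1 beige — 1 + 3 + 1 + 1 = 6 balls.
One more ball must push some color to its target, so 6 + 1 = 7.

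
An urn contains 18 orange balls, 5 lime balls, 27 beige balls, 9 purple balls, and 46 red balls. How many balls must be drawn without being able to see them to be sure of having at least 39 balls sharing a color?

Treat the 5 colors as pigeonholes.
In the worst case we take at most 38 of each color, but all 18 orange, all 5 lime, all 27 beige, and all 9 purple (fewer than 38), giving 18 + 5 + 27 + 9 + 38 = 97.
One more ball then forces some color to 39, so 97 + 1 = 98.

98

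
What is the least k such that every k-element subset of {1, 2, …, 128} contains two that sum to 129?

65

Partition {1, …, 128} into 64 pairs: {1,128}, {2,127}, …, {64,65}.
Choosing 64 integers — say the integers 1 through 64 — takes one from each pair and avoids the property.
Choosing 65 forces two into the same pair by pigeonhole, and those sum to 129. So 65.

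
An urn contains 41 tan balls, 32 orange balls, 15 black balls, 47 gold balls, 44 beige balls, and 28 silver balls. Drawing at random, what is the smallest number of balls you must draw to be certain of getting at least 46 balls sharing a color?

206

In the worst case we take at most 45 of each color, but all 41 tan, all 32 orange, all 15 black, all 44 beige, and all 28 silver (fewer than 45), giving 41 + 32 + 15 + 45 + 44 + 28 = 205.
One more ball then forces some color to 46, so 205 + 1 = 206.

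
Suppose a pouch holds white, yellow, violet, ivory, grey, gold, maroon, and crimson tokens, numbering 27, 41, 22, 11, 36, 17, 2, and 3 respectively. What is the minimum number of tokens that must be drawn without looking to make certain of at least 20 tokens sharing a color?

110

Treat the 8 colors as pigeonholes.
In the worst case we take at most 19 of each color, but all 11 ivory, all 17 gold, all 2 maroon, and all 3 crimson (fewer than 19), giving 19 + 19 + 19 + 11 + 19 + 17 + 2 + 3 = 109.
One more token then forces some color to 20, so 109 + 1 = 110.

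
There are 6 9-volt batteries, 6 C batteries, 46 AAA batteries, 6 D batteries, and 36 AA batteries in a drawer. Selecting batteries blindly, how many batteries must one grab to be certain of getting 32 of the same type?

Treat the 5 types as pigeonholes.
In the worst case we take at most 31 of each type, but all 6 9-volt, all 6 C, and all 6 D (fewer than 31), giving 6 + 6 + 31 + 6 + 31 = 80.
One more battery then forces some type to 32, so 80 + 1 = 81.

81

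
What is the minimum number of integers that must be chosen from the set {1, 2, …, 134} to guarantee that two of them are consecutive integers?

Partition {1, …, 134} into 67 pairs: {1,2}, {3,4}, …, {133,134}.
Choosing 67 integers — say the 67 even numbers 2, 4, …, 134 — takes one from each pair and avoids the property.
Choosing 68 forces two into the same pair by pigeonhole, and those are consecutive. So 68.

68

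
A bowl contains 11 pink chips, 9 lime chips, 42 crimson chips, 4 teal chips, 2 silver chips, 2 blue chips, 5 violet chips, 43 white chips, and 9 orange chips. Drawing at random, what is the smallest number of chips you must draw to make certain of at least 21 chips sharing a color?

In the worst case we take at most 20 of each color, but all 11 pink, all 9 lime, all 4 teal, all 2 silver, all 2 blue, all 5 violet, and all 9 orange (fewer than 20), giving 11 + 9 + 20 + 4 + 2 + 2 + 5 + 20 + 9 = 82.
One more chip then forces some color to 21, so 82 + 1 = 83.

83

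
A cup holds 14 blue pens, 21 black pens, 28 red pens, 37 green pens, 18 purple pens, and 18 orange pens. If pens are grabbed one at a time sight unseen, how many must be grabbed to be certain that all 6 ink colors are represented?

123

The hardest ink color to obtain is blue: we could draw every other pen first — 136 − 14 = 122 pens — without a single blue one.
The next draw must be blue, so 122 + 1 = 123.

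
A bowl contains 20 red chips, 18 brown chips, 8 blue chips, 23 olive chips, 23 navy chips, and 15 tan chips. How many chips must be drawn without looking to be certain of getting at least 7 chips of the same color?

37

The worst case takes 6 chips of each color without reaching 7 of any: 6 × 6 = 36.
The next chip must bring some color to 7, so 36 + 1 = 37.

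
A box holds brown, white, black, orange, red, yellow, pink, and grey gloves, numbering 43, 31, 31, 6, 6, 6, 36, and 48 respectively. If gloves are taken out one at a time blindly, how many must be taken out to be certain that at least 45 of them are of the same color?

204

In the worst case we take at most 44 of each color, but all 43 brown, all 31 white, all 31 black, all 6 orange, all 6 red, all 6 yellow, and all 36 pink (fewer than 44), giving 43 + 31 + 31 + 6 + 6 + 6 + 36 + 44 = 203.
One more glove then forces some color to 45, so 203 + 1 = 204.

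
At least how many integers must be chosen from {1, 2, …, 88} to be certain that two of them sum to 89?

45

Partition {1, …, 88} into 44 pairs: {1,88}, {2,87}, …, {44,45}.
Choosing 44 integers — say the integers 1 through 44 — takes one from each pair and avoids the property.
Choosing 45 forces two into the same pair by pigeonhole, and those sum to 89. So 45.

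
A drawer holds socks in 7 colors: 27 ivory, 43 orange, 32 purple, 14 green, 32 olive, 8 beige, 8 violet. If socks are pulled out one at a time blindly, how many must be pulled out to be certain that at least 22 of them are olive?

154

To avoid olive socks as long as possible, exhaust the other 6 colors first.
The worst case draws every non-olive sock first: 27 + 43 + 32 + 14 + 8 + 8 = 132.
The next 22 draws are then forced to be olive, giving 132 + 22 = 154.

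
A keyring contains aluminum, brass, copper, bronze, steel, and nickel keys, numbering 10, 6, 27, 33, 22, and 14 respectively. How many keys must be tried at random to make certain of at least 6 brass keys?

The worst case draws every non-brass key first: 10 + 27 + 33 + 22 + 14 = 106.
The next 6 draws are then forced to be brass, giving 106 + 6 = 112.

112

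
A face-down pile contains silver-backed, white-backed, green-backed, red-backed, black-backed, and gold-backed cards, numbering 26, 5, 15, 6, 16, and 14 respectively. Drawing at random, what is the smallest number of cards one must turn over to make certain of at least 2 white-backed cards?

79

The worst case draws every non-white-backed card first: 26 + 15 + 6 + 16 + 14 = 77.
The next 2 draws are then forced to be white-backed, giving 77 + 2 = 79.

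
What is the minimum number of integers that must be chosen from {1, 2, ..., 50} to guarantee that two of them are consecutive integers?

Partition {1, …, 50} into 25 pairs: {1,2}, {3,4}, …, {49,50}.
Choosing 25 integers — say the 25 even numbers 2, 4, …, 50 — takes one from each pair and avoids the property.
Choosing 26 forces two into the same pair by pigeonhole, and those are consecutive. So 26.

26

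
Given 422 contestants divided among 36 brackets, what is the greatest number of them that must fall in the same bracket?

12

The 422 contestants fall into 36 brackets.
If each of the 36 brackets held at most 11, the total would be at most 36 × 11 = 396 < 422, a contradiction.
So at least one holds ⌈422/36⌉ = 12.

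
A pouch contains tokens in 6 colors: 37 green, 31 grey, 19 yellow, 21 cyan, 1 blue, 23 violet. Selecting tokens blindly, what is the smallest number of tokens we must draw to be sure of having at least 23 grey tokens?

The worst case draws every non-grey token first: 37 + 19 + 21 + 1 + 23 = 101.
The next 23 draws are then forced to be grey, giving 101 + 23 = 124.

124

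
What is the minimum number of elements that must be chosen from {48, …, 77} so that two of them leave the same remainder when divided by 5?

6

Group the integers by remainder mod 5; there are 5 residue classes, each nonempty in this range.
Choosing one from each class (5 integers) avoids any shared remainder.
One more choice must repeat a class, so two differ by a multiple of 5. Hence 5 + 1 = 6.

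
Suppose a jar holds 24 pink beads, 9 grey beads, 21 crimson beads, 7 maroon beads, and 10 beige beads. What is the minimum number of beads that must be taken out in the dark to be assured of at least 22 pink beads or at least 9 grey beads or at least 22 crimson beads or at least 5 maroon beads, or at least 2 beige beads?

The worst case stops just short of every target: 21 pink, 8 grey, 21 crimson, 4 maroon, 1 beige — 21 + 8 + 21 + 4 + 1 = 55 beads.
One more bead must push some color to its target, so 55 + 1 = 56.

56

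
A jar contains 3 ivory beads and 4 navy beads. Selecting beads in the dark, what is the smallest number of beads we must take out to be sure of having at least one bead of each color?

5

The hardest color to obtain is ivory: we could draw every other bead first — 7 − 3 = 4 beads — without a single ivory one.
The next draw must be ivory, so 4 + 1 = 5.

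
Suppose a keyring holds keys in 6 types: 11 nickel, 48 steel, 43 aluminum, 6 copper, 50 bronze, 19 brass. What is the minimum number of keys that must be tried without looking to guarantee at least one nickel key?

The worst case draws every non-nickel key first: 48 + 43 + 6 + 50 + 19 = 166.
The next draw is then forced to be nickel, giving 166 + 1 = 167.

167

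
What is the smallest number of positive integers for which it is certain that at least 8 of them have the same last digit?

There are 10 possible last digits acting as pigeonholes.
With 10 × 7 = 70 positive integers we could place exactly 7 in each, with no class reaching 8.
One more forces some class to hold 8, so 70 + 1 = 71.

71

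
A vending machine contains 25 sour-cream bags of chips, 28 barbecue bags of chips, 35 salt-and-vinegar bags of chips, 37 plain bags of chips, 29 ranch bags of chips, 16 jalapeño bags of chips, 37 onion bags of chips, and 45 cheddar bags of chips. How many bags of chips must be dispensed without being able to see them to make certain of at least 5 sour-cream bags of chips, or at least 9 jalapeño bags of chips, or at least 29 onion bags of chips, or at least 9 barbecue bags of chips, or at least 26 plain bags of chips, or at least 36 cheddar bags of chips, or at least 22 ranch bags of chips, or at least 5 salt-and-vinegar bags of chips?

134

The worst case stops just short of every target: 4 sour-cream, 8 barbecue, 4 salt-and-vinegar, 25 plain, 21 ranch, 8 jalapeño, 28 onion, 35 cheddar — 4 + 8 + 4 + 25 + 21 + 8 + 28 + 35 = 133 bags of chips.
One more bag of chips must push some flavor to its target, so 133 + 1 = 134.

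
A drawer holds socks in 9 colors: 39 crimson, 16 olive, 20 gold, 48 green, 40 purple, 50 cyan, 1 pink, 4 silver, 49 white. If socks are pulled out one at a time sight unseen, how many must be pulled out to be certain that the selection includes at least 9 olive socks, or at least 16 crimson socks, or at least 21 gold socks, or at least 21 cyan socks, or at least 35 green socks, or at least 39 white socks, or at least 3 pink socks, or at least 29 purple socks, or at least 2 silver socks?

The worst case stops just short of every target: 15 crimson, 8 olive, 20 gold, 34 green, 28 purple, 20 cyan, all 1 pink, 1 silver, 38 white — 15 + 8 + 20 + 34 + 28 + 20 + 1 + 1 + 38 = 165 socks.
One more sock must push some color to its target, so 165 + 1 = 166.

166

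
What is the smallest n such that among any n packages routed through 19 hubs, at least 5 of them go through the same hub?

There are 19 hubs acting as pigeonholes.
With 19 × 4 = 76 packages we could place exactly 4 in each, with no class reaching 5.
One more forces some class to hold 5, so 76 + 1 = 77.

77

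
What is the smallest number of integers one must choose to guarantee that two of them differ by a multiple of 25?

26

Two integers differ by a multiple of 25 exactly when they share a remainder mod 25.
There are 25 residue classes mod 25, so 25 integers can all lie in distinct classes.
One more integer must repeat a residue, giving a difference divisible by 25. So n = 25 + 1 = 26.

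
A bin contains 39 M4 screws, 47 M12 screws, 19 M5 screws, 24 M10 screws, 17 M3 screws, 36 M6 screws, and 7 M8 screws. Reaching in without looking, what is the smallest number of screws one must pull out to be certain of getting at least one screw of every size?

183

The hardest size to obtain is M8: we could draw every other screw first — 189 − 7 = 182 screws — without a single M8 one.
The next draw must be M8, so 182 + 1 = 183.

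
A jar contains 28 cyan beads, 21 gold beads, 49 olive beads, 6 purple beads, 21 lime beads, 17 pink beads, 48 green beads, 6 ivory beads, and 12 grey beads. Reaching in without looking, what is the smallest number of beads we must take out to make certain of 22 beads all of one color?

147

In the worst case we take at most 21 of each color, but all 6 purple, all 17 pink, all 6 ivory, and all 12 grey (fewer than 21), giving 21 + 21 + 21 + 6 + 21 + 17 + 21 + 6 + 12 = 146.
One more bead then forces some color to 22, so 146 + 1 = 147.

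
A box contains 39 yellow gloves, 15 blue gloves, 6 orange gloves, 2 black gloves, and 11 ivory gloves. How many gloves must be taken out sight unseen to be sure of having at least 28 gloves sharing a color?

In the worst case we take at most 27 of each color, but all 15 blue, all 6 orange, all 2 black, and all 11 ivory (fewer than 27), giving 27 + 15 + 6 + 2 + 11 = 61.
One more glove then forces some color to 28, so 61 + 1 = 62.

62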